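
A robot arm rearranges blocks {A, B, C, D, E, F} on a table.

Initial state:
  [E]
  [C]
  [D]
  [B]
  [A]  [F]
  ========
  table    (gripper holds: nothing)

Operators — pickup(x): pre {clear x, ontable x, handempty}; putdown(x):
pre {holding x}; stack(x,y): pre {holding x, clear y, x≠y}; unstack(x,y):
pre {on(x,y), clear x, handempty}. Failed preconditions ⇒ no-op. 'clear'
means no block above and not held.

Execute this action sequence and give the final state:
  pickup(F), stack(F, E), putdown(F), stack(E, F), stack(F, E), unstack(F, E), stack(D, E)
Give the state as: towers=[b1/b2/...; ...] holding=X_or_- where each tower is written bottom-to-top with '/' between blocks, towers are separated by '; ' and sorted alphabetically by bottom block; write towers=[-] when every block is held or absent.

step 1 (pickup(F)): towers=[A/B/D/C/E] holding=F
step 2 (stack(F, E)): towers=[A/B/D/C/E/F] holding=-
step 3 (putdown(F)) [no-op]: towers=[A/B/D/C/E/F] holding=-
step 4 (stack(E, F)) [no-op]: towers=[A/B/D/C/E/F] holding=-
step 5 (stack(F, E)) [no-op]: towers=[A/B/D/C/E/F] holding=-
step 6 (unstack(F, E)): towers=[A/B/D/C/E] holding=F
step 7 (stack(D, E)) [no-op]: towers=[A/B/D/C/E] holding=F

towers=[A/B/D/C/E] holding=F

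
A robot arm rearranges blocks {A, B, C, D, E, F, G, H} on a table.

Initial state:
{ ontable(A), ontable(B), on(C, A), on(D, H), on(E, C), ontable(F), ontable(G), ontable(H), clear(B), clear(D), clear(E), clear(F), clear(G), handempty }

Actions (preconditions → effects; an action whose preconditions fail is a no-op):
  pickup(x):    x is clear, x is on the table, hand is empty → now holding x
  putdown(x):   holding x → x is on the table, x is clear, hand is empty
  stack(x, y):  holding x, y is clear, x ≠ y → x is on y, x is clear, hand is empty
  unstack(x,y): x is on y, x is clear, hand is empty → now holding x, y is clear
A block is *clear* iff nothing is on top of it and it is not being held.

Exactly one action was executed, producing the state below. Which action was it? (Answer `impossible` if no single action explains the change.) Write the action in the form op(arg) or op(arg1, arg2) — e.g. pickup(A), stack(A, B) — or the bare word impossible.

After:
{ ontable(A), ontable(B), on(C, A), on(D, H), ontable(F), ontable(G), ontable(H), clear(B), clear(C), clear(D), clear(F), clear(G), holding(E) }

unstack(E, C)

target: towers=[A/C; B; F; G; H/D] holding=E
         pickup(G) → towers=[A/C/E; B; F; H/D] holding=G
     unstack(E, C) → towers=[A/C; B; F; G; H/D] holding=E  ← match
         pickup(B) → towers=[A/C/E; F; G; H/D] holding=B
         pickup(F) → towers=[A/C/E; B; G; H/D] holding=F
     unstack(D, H) → towers=[A/C/E; B; F; G; H] holding=D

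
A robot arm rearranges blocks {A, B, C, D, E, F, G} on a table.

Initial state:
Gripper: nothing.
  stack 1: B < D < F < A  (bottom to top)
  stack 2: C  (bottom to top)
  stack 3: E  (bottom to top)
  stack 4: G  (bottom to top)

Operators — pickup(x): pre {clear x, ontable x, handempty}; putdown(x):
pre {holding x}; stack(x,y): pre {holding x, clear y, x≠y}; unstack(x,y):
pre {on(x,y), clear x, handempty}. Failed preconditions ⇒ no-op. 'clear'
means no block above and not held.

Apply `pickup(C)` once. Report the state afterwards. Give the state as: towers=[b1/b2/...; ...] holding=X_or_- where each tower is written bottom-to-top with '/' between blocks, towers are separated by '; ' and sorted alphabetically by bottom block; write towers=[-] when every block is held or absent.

before: towers=[B/D/F/A; C; E; G] holding=-
pre[pickup(C)]: clear(C) ok, ontable(C) ok, handempty ok
all met → apply pickup(C)
after:  towers=[B/D/F/A; E; G] holding=C

towers=[B/D/F/A; E; G] holding=C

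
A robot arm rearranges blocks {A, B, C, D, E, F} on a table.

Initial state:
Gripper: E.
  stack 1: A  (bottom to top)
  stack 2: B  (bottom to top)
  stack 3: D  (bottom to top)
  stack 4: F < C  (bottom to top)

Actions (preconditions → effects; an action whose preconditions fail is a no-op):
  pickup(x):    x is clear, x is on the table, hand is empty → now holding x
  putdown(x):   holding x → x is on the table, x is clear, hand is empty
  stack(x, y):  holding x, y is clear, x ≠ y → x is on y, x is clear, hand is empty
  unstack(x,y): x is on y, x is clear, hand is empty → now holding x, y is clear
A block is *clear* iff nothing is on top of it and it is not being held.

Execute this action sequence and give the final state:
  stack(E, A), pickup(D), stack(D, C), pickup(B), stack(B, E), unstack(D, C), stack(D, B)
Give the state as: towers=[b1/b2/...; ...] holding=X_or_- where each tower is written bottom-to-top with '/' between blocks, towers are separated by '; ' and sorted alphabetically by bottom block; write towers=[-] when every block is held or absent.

towers=[A/E/B/D; F/C] holding=-

step 1 (stack(E, A)): towers=[A/E; B; D; F/C] holding=-
step 2 (pickup(D)): towers=[A/E; B; F/C] holding=D
step 3 (stack(D, C)): towers=[A/E; B; F/C/D] holding=-
step 4 (pickup(B)): towers=[A/E; F/C/D] holding=B
step 5 (stack(B, E)): towers=[A/E/B; F/C/D] holding=-
step 6 (unstack(D, C)): towers=[A/E/B; F/C] holding=D
step 7 (stack(D, B)): towers=[A/E/B/D; F/C] holding=-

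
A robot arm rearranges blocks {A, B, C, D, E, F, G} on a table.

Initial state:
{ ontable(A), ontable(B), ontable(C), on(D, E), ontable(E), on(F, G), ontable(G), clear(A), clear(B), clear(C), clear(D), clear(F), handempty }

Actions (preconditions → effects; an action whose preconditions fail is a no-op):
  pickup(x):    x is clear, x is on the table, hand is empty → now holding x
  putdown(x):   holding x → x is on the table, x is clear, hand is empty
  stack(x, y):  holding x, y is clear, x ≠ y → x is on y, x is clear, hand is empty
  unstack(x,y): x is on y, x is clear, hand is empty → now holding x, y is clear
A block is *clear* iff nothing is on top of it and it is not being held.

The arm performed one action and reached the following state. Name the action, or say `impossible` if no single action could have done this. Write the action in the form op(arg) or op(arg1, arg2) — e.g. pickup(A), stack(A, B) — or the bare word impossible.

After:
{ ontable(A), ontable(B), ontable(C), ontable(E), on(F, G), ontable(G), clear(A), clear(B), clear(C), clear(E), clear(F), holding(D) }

target: towers=[A; B; C; E; G/F] holding=D
         pickup(B) → towers=[A; C; E/D; G/F] holding=B
     unstack(F, G) → towers=[A; B; C; E/D; G] holding=F
     unstack(D, E) → towers=[A; B; C; E; G/F] holding=D  ← match
         pickup(A) → towers=[B; C; E/D; G/F] holding=A
         pickup(C) → towers=[A; B; E/D; G/F] holding=C

unstack(D, E)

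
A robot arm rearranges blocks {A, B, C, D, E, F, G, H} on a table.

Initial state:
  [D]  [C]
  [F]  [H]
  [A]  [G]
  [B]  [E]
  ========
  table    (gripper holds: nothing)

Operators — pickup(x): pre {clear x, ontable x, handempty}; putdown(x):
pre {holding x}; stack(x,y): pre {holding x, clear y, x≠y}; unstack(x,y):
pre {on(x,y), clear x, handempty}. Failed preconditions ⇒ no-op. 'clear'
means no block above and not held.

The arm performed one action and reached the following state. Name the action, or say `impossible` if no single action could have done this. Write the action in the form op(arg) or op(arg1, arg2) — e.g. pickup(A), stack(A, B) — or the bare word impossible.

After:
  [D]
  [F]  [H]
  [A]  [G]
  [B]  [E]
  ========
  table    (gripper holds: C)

unstack(C, H)

target: towers=[B/A/F/D; E/G/H] holding=C
     unstack(D, F) → towers=[B/A/F; E/G/H/C] holding=D
     unstack(C, H) → towers=[B/A/F/D; E/G/H] holding=C  ← match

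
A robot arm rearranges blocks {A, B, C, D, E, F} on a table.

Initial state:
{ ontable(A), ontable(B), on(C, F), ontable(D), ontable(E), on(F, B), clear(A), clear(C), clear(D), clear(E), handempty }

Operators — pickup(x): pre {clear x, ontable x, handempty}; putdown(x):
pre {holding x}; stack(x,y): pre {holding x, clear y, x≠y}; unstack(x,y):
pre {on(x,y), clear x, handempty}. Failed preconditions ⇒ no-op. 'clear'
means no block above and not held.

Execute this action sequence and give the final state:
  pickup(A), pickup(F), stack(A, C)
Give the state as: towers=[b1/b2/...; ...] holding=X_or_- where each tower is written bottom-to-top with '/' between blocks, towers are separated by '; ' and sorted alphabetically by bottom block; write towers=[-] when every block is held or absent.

towers=[B/F/C/A; D; E] holding=-

step 1 (pickup(A)): towers=[B/F/C; D; E] holding=A
step 2 (pickup(F)) [no-op]: towers=[B/F/C; D; E] holding=A
step 3 (stack(A, C)): towers=[B/F/C/A; D; E] holding=-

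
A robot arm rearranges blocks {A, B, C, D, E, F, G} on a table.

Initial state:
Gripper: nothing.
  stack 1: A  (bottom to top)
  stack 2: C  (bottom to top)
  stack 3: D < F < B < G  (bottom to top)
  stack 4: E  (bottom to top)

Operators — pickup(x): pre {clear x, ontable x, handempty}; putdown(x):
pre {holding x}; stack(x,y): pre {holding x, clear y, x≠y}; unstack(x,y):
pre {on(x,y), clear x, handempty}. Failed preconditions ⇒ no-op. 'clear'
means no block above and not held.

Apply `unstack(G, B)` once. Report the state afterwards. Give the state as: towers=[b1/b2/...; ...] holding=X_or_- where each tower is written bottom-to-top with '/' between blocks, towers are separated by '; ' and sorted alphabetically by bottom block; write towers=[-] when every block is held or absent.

towers=[A; C; D/F/B; E] holding=G

before: towers=[A; C; D/F/B/G; E] holding=-
pre[unstack(G, B)]: on(G,B) yes, clear(G) yes, handempty yes
all met → apply unstack(G, B)
after:  towers=[A; C; D/F/B; E] holding=G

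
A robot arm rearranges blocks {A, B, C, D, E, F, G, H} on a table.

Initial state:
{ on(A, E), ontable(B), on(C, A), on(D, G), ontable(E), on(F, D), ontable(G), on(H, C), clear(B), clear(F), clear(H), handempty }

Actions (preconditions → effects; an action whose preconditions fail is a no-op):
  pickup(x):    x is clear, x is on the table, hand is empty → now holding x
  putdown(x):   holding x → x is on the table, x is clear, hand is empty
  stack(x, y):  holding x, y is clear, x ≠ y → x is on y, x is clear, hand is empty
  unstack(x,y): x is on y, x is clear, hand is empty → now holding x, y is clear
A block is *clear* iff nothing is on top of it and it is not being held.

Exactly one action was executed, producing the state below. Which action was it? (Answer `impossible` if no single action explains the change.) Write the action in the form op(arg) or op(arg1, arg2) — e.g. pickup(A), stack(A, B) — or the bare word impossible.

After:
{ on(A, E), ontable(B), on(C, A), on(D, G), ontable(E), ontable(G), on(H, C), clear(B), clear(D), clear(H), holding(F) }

target: towers=[B; E/A/C/H; G/D] holding=F
     unstack(H, C) → towers=[B; E/A/C; G/D/F] holding=H
         pickup(B) → towers=[E/A/C/H; G/D/F] holding=B
     unstack(F, D) → towers=[B; E/A/C/H; G/D] holding=F  ← match

unstack(F, D)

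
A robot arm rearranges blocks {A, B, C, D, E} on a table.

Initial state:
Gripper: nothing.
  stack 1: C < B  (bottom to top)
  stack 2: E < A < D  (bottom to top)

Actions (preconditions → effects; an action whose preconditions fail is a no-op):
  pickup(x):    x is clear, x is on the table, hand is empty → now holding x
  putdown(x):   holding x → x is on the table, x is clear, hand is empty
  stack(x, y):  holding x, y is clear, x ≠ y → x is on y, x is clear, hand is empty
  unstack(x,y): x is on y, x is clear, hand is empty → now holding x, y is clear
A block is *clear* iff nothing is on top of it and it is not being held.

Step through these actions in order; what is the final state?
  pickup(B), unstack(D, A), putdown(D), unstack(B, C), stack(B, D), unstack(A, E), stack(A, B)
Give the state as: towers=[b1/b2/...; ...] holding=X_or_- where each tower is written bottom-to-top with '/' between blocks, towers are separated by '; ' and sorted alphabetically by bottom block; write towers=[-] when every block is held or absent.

towers=[C; D/B/A; E] holding=-

step 1 (pickup(B)) [no-op]: towers=[C/B; E/A/D] holding=-
step 2 (unstack(D, A)): towers=[C/B; E/A] holding=D
step 3 (putdown(D)): towers=[C/B; D; E/A] holding=-
step 4 (unstack(B, C)): towers=[C; D; E/A] holding=B
step 5 (stack(B, D)): towers=[C; D/B; E/A] holding=-
step 6 (unstack(A, E)): towers=[C; D/B; E] holding=A
step 7 (stack(A, B)): towers=[C; D/B/A; E] holding=-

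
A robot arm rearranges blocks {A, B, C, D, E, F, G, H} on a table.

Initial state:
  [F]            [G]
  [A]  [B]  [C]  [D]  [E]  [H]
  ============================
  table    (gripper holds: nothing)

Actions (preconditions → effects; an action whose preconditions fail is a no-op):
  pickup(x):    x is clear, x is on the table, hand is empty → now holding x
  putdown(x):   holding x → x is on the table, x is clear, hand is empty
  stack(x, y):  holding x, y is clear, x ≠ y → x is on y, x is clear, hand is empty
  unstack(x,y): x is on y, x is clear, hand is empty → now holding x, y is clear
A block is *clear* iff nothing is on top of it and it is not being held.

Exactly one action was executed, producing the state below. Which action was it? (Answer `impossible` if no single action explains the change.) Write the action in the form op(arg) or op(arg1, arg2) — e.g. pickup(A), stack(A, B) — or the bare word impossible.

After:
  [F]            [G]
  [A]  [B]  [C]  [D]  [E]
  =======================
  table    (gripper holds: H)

pickup(H)

target: towers=[A/F; B; C; D/G; E] holding=H
     unstack(G, D) → towers=[A/F; B; C; D; E; H] holding=G
         pickup(E) → towers=[A/F; B; C; D/G; H] holding=E
         pickup(H) → towers=[A/F; B; C; D/G; E] holding=H  ← match
         pickup(B) → towers=[A/F; C; D/G; E; H] holding=B
     unstack(F, A) → towers=[A; B; C; D/G; E; H] holding=F
         pickup(C) → towers=[A/F; B; D/G; E; H] holding=C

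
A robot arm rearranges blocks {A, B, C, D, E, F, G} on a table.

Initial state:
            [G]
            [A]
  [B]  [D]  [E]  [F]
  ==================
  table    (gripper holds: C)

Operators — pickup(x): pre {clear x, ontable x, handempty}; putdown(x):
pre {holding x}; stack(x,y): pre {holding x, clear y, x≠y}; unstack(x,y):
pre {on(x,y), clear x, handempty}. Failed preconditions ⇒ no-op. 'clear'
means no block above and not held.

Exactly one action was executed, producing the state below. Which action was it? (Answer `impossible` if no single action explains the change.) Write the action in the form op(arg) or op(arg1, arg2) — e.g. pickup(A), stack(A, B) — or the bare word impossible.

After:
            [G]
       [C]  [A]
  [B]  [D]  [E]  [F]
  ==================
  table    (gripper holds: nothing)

target: towers=[B; D/C; E/A/G; F] holding=-
        putdown(C) → towers=[B; C; D; E/A/G; F] holding=-
       stack(C, B) → towers=[B/C; D; E/A/G; F] holding=-
       stack(C, F) → towers=[B; D; E/A/G; F/C] holding=-
       stack(C, G) → towers=[B; D; E/A/G/C; F] holding=-
       stack(C, D) → towers=[B; D/C; E/A/G; F] holding=-  ← match

stack(C, D)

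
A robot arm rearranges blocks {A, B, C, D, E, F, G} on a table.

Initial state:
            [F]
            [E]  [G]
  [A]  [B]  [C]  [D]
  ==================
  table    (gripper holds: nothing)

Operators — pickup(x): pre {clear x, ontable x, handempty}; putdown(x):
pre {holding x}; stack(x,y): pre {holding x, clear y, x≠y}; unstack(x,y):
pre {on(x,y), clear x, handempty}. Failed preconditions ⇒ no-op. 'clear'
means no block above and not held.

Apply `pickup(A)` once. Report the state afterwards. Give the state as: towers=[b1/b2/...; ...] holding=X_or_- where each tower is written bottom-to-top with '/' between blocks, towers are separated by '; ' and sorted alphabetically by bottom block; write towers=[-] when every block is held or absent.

towers=[B; C/E/F; D/G] holding=A

before: towers=[A; B; C/E/F; D/G] holding=-
pre[pickup(A)]: clear(A) ok, ontable(A) ok, handempty ok
all met → apply pickup(A)
after:  towers=[B; C/E/F; D/G] holding=A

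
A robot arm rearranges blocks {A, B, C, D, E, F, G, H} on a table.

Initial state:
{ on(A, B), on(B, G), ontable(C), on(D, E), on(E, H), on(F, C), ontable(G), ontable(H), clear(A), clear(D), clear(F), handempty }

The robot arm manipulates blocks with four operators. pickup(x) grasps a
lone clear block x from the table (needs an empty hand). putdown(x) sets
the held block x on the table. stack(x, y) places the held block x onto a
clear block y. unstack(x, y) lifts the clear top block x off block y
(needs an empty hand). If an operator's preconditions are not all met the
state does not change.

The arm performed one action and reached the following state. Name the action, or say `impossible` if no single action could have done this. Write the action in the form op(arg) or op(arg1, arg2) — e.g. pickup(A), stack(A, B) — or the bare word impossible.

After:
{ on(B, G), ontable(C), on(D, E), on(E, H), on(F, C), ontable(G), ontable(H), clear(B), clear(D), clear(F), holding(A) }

unstack(A, B)

target: towers=[C/F; G/B; H/E/D] holding=A
     unstack(A, B) → towers=[C/F; G/B; H/E/D] holding=A  ← match
     unstack(F, C) → towers=[C; G/B/A; H/E/D] holding=F
     unstack(D, E) → towers=[C/F; G/B/A; H/E] holding=D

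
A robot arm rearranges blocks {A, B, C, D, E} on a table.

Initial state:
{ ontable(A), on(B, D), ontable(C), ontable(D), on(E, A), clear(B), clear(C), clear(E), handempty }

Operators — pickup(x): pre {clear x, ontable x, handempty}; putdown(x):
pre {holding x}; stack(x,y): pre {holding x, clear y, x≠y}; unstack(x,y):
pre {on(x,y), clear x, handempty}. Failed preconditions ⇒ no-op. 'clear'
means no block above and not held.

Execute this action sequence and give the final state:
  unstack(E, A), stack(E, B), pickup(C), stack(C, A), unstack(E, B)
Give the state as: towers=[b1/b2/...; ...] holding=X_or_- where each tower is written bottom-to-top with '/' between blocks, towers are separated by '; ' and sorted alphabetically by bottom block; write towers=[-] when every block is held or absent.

towers=[A/C; D/B] holding=E

step 1 (unstack(E, A)): towers=[A; C; D/B] holding=E
step 2 (stack(E, B)): towers=[A; C; D/B/E] holding=-
step 3 (pickup(C)): towers=[A; D/B/E] holding=C
step 4 (stack(C, A)): towers=[A/C; D/B/E] holding=-
step 5 (unstack(E, B)): towers=[A/C; D/B] holding=E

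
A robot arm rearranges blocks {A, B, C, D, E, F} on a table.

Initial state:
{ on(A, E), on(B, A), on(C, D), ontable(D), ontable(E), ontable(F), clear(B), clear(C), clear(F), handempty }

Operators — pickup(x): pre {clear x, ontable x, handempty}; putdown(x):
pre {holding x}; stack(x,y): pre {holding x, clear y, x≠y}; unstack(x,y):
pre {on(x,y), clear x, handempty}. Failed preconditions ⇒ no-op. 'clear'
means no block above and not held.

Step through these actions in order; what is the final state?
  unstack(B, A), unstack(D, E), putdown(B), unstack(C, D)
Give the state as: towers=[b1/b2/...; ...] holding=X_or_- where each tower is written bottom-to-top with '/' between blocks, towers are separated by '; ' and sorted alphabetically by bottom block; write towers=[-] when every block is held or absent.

step 1 (unstack(B, A)): towers=[D/C; E/A; F] holding=B
step 2 (unstack(D, E)) [no-op]: towers=[D/C; E/A; F] holding=B
step 3 (putdown(B)): towers=[B; D/C; E/A; F] holding=-
step 4 (unstack(C, D)): towers=[B; D; E/A; F] holding=C

towers=[B; D; E/A; F] holding=C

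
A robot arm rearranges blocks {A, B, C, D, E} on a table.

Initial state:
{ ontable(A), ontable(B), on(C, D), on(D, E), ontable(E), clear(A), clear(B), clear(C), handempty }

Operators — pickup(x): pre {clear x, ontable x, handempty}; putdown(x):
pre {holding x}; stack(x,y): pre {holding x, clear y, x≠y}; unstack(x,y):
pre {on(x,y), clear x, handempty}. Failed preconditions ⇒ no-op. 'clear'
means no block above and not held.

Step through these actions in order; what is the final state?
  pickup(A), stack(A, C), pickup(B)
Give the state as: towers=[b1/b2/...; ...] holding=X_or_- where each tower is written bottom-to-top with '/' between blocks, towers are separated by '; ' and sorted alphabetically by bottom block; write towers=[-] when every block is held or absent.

towers=[E/D/C/A] holding=B

step 1 (pickup(A)): towers=[B; E/D/C] holding=A
step 2 (stack(A, C)): towers=[B; E/D/C/A] holding=-
step 3 (pickup(B)): towers=[E/D/C/A] holding=B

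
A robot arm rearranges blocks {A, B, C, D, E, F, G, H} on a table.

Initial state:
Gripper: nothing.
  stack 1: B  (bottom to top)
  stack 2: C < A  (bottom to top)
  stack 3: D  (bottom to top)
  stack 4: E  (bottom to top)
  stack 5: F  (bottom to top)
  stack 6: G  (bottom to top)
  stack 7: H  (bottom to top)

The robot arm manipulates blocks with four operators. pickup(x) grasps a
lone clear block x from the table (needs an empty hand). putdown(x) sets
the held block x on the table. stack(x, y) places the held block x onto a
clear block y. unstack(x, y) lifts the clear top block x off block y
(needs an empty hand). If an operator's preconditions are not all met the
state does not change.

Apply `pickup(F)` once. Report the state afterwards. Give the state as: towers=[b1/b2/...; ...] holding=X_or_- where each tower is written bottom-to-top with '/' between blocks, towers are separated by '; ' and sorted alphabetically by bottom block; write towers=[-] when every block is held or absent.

towers=[B; C/A; D; E; G; H] holding=F

before: towers=[B; C/A; D; E; F; G; H] holding=-
pre[pickup(F)]: clear(F) yes, ontable(F) yes, handempty yes
all met → apply pickup(F)
after:  towers=[B; C/A; D; E; G; H] holding=F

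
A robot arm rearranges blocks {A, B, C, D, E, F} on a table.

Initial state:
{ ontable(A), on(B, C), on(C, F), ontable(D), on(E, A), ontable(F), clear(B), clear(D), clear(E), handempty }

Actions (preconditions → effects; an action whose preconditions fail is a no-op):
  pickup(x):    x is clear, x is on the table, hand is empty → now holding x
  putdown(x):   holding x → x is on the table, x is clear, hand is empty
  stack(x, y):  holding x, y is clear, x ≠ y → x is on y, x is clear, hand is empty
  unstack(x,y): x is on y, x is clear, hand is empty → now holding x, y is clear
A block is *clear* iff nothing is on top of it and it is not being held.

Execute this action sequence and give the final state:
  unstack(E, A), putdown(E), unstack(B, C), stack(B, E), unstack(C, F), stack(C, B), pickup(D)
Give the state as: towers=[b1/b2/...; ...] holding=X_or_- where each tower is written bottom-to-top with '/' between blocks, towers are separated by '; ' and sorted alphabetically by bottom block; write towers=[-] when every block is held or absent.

step 1 (unstack(E, A)): towers=[A; D; F/C/B] holding=E
step 2 (putdown(E)): towers=[A; D; E; F/C/B] holding=-
step 3 (unstack(B, C)): towers=[A; D; E; F/C] holding=B
step 4 (stack(B, E)): towers=[A; D; E/B; F/C] holding=-
step 5 (unstack(C, F)): towers=[A; D; E/B; F] holding=C
step 6 (stack(C, B)): towers=[A; D; E/B/C; F] holding=-
step 7 (pickup(D)): towers=[A; E/B/C; F] holding=D

towers=[A; E/B/C; F] holding=D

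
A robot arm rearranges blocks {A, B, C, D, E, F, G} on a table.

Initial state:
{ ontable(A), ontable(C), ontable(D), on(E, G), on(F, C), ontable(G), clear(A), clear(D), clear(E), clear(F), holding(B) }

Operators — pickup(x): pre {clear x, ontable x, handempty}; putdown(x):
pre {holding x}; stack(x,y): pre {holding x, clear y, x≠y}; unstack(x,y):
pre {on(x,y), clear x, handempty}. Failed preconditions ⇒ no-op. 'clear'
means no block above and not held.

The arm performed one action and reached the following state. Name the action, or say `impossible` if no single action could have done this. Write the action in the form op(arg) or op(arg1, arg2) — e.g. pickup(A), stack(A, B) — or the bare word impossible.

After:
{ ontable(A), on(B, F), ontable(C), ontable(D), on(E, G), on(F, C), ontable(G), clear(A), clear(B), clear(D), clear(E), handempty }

target: towers=[A; C/F/B; D; G/E] holding=-
        putdown(B) → towers=[A; B; C/F; D; G/E] holding=-
       stack(B, F) → towers=[A; C/F/B; D; G/E] holding=-  ← match
       stack(B, D) → towers=[A; C/F; D/B; G/E] holding=-
       stack(B, A) → towers=[A/B; C/F; D; G/E] holding=-
       stack(B, E) → towers=[A; C/F; D; G/E/B] holding=-

stack(B, F)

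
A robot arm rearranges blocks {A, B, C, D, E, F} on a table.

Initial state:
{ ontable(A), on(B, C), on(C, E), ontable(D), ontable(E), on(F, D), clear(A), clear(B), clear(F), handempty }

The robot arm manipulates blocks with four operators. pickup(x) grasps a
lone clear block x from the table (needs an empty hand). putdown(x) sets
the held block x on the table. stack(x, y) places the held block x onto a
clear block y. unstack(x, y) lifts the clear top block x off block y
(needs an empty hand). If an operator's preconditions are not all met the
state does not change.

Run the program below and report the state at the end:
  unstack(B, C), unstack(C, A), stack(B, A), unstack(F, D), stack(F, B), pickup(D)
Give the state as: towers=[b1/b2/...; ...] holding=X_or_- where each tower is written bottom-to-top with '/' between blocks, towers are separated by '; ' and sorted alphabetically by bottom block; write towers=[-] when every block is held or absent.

towers=[A/B/F; E/C] holding=D

step 1 (unstack(B, C)): towers=[A; D/F; E/C] holding=B
step 2 (unstack(C, A)) [no-op]: towers=[A; D/F; E/C] holding=B
step 3 (stack(B, A)): towers=[A/B; D/F; E/C] holding=-
step 4 (unstack(F, D)): towers=[A/B; D; E/C] holding=F
step 5 (stack(F, B)): towers=[A/B/F; D; E/C] holding=-
step 6 (pickup(D)): towers=[A/B/F; E/C] holding=D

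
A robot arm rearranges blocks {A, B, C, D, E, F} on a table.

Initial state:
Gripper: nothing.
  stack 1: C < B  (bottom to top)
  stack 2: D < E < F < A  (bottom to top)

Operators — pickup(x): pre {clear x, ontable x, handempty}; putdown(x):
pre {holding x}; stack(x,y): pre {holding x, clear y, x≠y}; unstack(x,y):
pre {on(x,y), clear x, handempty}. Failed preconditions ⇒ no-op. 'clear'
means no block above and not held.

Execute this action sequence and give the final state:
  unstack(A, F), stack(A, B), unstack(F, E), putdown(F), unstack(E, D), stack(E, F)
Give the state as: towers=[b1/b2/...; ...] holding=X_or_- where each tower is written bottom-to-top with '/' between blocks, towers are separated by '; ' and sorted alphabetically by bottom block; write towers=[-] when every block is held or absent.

step 1 (unstack(A, F)): towers=[C/B; D/E/F] holding=A
step 2 (stack(A, B)): towers=[C/B/A; D/E/F] holding=-
step 3 (unstack(F, E)): towers=[C/B/A; D/E] holding=F
step 4 (putdown(F)): towers=[C/B/A; D/E; F] holding=-
step 5 (unstack(E, D)): towers=[C/B/A; D; F] holding=E
step 6 (stack(E, F)): towers=[C/B/A; D; F/E] holding=-

towers=[C/B/A; D; F/E] holding=-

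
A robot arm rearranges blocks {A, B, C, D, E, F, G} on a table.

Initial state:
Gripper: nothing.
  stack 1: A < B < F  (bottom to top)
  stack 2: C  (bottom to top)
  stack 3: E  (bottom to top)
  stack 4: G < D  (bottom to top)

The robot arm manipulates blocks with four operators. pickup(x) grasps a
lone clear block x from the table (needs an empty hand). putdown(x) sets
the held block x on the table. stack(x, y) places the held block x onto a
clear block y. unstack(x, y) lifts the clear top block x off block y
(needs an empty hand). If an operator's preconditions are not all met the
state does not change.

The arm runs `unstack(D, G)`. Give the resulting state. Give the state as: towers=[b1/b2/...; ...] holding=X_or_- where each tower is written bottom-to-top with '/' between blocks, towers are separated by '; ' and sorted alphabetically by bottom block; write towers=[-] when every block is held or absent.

before: towers=[A/B/F; C; E; G/D] holding=-
pre[unstack(D, G)]: on(D,G) ✓, clear(D) ✓, handempty ✓
all met → apply unstack(D, G)
after:  towers=[A/B/F; C; E; G] holding=D

towers=[A/B/F; C; E; G] holding=D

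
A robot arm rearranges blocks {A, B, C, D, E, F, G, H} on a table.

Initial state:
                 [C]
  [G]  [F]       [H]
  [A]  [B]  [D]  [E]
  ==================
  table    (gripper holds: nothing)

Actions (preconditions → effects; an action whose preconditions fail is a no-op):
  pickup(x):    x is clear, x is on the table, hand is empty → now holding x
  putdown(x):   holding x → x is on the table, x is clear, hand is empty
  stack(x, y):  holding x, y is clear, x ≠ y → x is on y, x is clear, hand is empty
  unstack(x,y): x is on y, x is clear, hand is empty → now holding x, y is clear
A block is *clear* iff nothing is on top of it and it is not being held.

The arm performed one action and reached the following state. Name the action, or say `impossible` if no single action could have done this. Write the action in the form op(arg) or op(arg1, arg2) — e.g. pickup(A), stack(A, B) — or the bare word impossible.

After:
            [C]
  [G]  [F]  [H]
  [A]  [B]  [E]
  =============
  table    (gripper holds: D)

pickup(D)

target: towers=[A/G; B/F; E/H/C] holding=D
     unstack(G, A) → towers=[A; B/F; D; E/H/C] holding=G
     unstack(F, B) → towers=[A/G; B; D; E/H/C] holding=F
         pickup(D) → towers=[A/G; B/F; E/H/C] holding=D  ← match
     unstack(C, H) → towers=[A/G; B/F; D; E/H] holding=C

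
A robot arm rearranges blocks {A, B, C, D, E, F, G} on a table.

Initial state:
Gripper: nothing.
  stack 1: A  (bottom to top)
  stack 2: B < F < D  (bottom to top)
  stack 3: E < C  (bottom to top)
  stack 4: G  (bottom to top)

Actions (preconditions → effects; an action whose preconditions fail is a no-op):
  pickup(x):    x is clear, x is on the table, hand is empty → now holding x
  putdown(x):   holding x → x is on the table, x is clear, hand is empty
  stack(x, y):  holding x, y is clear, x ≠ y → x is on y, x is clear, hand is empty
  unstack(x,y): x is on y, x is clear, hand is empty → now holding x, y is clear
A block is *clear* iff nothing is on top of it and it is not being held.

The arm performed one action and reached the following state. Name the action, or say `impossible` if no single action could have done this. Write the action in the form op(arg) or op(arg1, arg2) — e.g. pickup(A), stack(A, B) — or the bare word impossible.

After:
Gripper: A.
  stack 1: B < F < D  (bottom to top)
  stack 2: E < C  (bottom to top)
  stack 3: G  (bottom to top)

target: towers=[B/F/D; E/C; G] holding=A
         pickup(G) → towers=[A; B/F/D; E/C] holding=G
     unstack(D, F) → towers=[A; B/F; E/C; G] holding=D
         pickup(A) → towers=[B/F/D; E/C; G] holding=A  ← match
     unstack(C, E) → towers=[A; B/F/D; E; G] holding=C

pickup(A)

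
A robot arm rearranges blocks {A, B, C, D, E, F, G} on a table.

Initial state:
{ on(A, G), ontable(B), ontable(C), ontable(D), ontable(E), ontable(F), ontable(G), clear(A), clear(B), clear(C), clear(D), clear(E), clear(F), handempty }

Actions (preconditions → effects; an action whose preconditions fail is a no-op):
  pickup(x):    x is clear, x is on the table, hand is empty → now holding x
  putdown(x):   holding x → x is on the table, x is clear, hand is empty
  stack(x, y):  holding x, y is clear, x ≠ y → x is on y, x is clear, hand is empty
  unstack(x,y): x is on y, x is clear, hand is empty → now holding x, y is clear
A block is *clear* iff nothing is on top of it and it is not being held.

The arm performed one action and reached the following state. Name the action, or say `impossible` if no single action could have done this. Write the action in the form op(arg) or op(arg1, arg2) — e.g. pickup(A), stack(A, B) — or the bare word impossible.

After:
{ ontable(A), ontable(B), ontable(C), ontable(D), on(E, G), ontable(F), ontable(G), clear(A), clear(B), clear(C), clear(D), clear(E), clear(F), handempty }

target: towers=[A; B; C; D; F; G/E] holding=-
         pickup(B) → towers=[C; D; E; F; G/A] holding=B
         pickup(F) → towers=[B; C; D; E; G/A] holding=F
         pickup(D) → towers=[B; C; E; F; G/A] holding=D
     unstack(A, G) → towers=[B; C; D; E; F; G] holding=A
         pickup(E) → towers=[B; C; D; F; G/A] holding=E
         pickup(C) → towers=[B; D; E; F; G/A] holding=C
none of the 6 applicable actions match → impossible

impossible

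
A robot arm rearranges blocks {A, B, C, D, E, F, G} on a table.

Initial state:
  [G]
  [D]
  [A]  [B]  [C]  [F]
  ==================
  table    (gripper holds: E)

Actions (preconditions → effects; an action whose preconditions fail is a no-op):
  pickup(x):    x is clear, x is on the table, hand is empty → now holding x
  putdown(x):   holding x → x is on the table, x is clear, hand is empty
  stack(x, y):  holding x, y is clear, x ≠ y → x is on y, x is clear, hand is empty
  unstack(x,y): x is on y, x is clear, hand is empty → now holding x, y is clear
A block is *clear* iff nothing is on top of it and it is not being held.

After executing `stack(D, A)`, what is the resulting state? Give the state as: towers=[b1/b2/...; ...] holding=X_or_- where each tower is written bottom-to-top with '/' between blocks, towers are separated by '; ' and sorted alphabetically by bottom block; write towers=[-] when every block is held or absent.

towers=[A/D/G; B; C; F] holding=E

before: towers=[A/D/G; B; C; F] holding=E
pre[stack(D, A)]: holding(D) ✗, clear(A) ✗, D≠A ✓
holding(D), clear(A) unmet → stack(D, A) is a no-op
after:  towers=[A/D/G; B; C; F] holding=E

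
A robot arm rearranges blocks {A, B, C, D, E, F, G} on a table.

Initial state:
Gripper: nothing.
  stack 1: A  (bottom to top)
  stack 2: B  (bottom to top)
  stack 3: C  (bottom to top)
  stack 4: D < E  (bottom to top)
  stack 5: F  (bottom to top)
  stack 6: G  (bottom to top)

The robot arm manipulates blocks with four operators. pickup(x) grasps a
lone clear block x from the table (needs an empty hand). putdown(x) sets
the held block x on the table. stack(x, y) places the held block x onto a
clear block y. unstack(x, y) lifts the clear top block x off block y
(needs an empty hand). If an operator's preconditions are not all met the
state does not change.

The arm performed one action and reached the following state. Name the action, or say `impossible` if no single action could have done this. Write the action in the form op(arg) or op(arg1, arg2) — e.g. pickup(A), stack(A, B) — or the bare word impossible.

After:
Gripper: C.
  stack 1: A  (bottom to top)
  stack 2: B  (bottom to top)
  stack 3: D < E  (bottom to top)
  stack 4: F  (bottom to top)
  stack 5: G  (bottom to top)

target: towers=[A; B; D/E; F; G] holding=C
         pickup(B) → towers=[A; C; D/E; F; G] holding=B
         pickup(F) → towers=[A; B; C; D/E; G] holding=F
         pickup(G) → towers=[A; B; C; D/E; F] holding=G
         pickup(A) → towers=[B; C; D/E; F; G] holding=A
     unstack(E, D) → towers=[A; B; C; D; F; G] holding=E
         pickup(C) → towers=[A; B; D/E; F; G] holding=C  ← match

pickup(C)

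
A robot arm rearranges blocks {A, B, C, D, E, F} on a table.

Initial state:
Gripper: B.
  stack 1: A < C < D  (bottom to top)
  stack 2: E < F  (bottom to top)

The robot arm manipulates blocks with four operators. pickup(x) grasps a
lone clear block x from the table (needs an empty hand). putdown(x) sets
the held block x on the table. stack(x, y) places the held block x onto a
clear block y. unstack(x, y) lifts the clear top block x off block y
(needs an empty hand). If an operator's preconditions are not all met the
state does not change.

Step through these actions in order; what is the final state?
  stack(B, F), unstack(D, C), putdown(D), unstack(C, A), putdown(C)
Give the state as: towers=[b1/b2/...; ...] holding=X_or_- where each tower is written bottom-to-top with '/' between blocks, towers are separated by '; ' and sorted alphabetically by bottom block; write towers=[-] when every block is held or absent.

towers=[A; C; D; E/F/B] holding=-

step 1 (stack(B, F)): towers=[A/C/D; E/F/B] holding=-
step 2 (unstack(D, C)): towers=[A/C; E/F/B] holding=D
step 3 (putdown(D)): towers=[A/C; D; E/F/B] holding=-
step 4 (unstack(C, A)): towers=[A; D; E/F/B] holding=C
step 5 (putdown(C)): towers=[A; C; D; E/F/B] holding=-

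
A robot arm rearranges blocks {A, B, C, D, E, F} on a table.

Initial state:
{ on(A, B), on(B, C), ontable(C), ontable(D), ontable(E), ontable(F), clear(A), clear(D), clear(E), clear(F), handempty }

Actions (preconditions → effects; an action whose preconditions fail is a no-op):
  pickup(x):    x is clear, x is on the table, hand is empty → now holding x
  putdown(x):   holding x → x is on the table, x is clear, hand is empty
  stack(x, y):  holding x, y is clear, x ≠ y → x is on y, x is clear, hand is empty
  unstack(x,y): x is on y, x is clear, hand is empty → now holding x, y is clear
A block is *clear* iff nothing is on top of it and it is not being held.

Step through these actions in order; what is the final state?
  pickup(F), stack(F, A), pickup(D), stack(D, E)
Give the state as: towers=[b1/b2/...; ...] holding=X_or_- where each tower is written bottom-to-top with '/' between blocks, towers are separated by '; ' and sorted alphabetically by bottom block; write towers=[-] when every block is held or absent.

towers=[C/B/A/F; E/D] holding=-

step 1 (pickup(F)): towers=[C/B/A; D; E] holding=F
step 2 (stack(F, A)): towers=[C/B/A/F; D; E] holding=-
step 3 (pickup(D)): towers=[C/B/A/F; E] holding=D
step 4 (stack(D, E)): towers=[C/B/A/F; E/D] holding=-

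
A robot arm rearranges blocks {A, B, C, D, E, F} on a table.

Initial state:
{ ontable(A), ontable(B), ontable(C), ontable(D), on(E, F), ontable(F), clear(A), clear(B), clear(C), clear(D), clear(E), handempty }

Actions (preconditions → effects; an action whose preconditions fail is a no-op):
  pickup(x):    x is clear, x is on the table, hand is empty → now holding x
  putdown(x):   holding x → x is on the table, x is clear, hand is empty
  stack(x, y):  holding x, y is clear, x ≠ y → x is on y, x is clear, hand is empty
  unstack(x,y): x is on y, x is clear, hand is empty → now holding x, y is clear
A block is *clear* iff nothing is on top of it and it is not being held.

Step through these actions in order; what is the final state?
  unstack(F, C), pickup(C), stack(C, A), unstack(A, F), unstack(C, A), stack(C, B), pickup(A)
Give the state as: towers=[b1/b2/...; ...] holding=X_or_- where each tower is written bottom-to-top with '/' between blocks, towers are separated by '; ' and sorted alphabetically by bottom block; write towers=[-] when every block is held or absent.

towers=[B/C; D; F/E] holding=A

step 1 (unstack(F, C)) [no-op]: towers=[A; B; C; D; F/E] holding=-
step 2 (pickup(C)): towers=[A; B; D; F/E] holding=C
step 3 (stack(C, A)): towers=[A/C; B; D; F/E] holding=-
step 4 (unstack(A, F)) [no-op]: towers=[A/C; B; D; F/E] holding=-
step 5 (unstack(C, A)): towers=[A; B; D; F/E] holding=C
step 6 (stack(C, B)): towers=[A; B/C; D; F/E] holding=-
step 7 (pickup(A)): towers=[B/C; D; F/E] holding=A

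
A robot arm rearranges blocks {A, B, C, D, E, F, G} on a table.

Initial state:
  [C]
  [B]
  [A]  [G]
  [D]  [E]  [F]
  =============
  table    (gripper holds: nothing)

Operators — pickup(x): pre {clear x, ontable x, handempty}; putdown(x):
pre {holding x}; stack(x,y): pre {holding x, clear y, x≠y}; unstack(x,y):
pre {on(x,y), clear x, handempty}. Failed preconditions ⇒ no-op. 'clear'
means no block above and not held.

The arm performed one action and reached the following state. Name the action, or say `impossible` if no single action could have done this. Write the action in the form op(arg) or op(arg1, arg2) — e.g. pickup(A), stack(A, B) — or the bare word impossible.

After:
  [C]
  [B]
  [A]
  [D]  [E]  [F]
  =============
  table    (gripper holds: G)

unstack(G, E)

target: towers=[D/A/B/C; E; F] holding=G
         pickup(F) → towers=[D/A/B/C; E/G] holding=F
     unstack(G, E) → towers=[D/A/B/C; E; F] holding=G  ← match
     unstack(C, B) → towers=[D/A/B; E/G; F] holding=C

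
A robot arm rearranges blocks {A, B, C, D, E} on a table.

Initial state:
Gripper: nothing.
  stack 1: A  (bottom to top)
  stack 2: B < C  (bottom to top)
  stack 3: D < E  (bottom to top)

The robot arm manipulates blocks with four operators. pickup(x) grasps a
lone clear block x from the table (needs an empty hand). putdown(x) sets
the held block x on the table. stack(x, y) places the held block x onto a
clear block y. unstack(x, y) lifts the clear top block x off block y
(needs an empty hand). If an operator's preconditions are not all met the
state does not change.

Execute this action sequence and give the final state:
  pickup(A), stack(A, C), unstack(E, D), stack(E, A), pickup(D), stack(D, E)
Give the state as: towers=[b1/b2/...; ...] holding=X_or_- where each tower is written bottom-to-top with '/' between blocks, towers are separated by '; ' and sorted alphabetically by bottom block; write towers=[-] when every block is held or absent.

towers=[B/C/A/E/D] holding=-

step 1 (pickup(A)): towers=[B/C; D/E] holding=A
step 2 (stack(A, C)): towers=[B/C/A; D/E] holding=-
step 3 (unstack(E, D)): towers=[B/C/A; D] holding=E
step 4 (stack(E, A)): towers=[B/C/A/E; D] holding=-
step 5 (pickup(D)): towers=[B/C/A/E] holding=D
step 6 (stack(D, E)): towers=[B/C/A/E/D] holding=-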